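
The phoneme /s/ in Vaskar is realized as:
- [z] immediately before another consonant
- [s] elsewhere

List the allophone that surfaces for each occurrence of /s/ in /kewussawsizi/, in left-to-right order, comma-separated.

[z], [s], [s]

Occurrence 1 (position 5): immediately before another consonant → [z].
Occurrence 2 (position 6): no conditioning environment matches → elsewhere allophone [s].
Occurrence 3 (position 9): no conditioning environment matches → elsewhere allophone [s].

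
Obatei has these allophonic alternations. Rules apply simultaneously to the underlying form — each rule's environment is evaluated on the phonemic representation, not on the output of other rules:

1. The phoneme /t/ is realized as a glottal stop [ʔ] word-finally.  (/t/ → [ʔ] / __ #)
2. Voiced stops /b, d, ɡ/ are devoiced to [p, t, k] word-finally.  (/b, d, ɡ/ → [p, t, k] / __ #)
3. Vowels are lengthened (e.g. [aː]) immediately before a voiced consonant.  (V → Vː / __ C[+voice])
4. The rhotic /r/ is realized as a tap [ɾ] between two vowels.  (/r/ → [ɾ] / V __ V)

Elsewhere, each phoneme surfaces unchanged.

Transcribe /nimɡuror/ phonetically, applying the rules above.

/n/ (word-initial) is unaffected → [n].
/i/ meets the environment for rule 3 (before a voiced consonant) → [iː].
/m/ (between /i/ and /ɡ/): no rule targets it → [m].
/ɡ/ (between /m/ and /u/): rule 2 targets it, but not word-finally → unchanged [ɡ].
/u/ (between /ɡ/ and /r/) occurs before a voiced consonant → [uː] by rule 3.
/r/ meets the environment for rule 4 (between two vowels) → [ɾ].
/o/ meets the environment for rule 3 (before a voiced consonant) → [oː].
/r/ (word-final): rule 4 targets it, but not between two vowels → unchanged [r].

[niːmɡuːɾoːr]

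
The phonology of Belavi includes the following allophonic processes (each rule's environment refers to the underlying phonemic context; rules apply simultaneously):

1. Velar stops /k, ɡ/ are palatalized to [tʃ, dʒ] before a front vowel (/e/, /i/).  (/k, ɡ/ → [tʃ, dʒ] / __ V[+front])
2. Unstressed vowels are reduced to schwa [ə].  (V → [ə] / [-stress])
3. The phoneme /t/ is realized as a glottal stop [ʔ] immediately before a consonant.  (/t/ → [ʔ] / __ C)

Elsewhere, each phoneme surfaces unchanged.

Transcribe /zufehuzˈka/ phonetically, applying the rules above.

[zəfəhəzˈka]

/z/ stays [z].
Rule 2 applies to /u/ (between /z/ and /f/: in an unstressed syllable) → [ə].
/f/ — not in any rule's target class → [f].
Rule 2 applies to /e/ (between /f/ and /h/: in an unstressed syllable) → [ə].
/h/ stays [h].
Rule 2 applies to /u/ (between /h/ and /z/: in an unstressed syllable) → [ə].
/z/ stays [z].
/k/ (between /z/ and /a/) is in the target of rule 1 but the environment (before a front vowel) is not met → [k].
/a/ — word-final; rule 2 does not apply here → [a].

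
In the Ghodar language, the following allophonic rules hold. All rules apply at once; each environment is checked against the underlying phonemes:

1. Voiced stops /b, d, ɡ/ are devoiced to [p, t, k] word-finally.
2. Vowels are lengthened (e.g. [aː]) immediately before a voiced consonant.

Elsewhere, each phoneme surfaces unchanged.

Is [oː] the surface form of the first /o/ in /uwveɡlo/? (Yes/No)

No

/o/ — word-final; rule 2 does not apply here → [o].
The actual realization is [o], not [oː].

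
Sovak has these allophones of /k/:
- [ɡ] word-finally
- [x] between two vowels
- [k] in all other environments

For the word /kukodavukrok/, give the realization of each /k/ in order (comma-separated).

[k], [x], [k], [ɡ]

Occurrence 1 (position 1): no conditioning environment matches → elsewhere allophone [k].
Occurrence 2 (position 3): between two vowels → [x].
Occurrence 3 (position 9): no conditioning environment matches → elsewhere allophone [k].
Occurrence 4 (position 12): word-finally → [ɡ].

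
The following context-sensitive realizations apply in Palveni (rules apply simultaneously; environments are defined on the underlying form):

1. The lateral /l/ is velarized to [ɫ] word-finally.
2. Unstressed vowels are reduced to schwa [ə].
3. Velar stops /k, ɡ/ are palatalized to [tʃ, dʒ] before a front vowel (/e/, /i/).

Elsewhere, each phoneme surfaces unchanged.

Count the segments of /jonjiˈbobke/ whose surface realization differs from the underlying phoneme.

4

Segments that undergo a rule: /o/ → [ə] (rule 2); /i/ → [ə] (rule 2); /k/ → [tʃ] (rule 3); /e/ → [ə] (rule 2).
All other segments surface unchanged.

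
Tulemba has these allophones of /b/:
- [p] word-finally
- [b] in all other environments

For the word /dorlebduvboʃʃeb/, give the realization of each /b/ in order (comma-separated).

[b], [b], [p]

Occurrence 1 (position 6): no conditioning environment matches → elsewhere allophone [b].
Occurrence 2 (position 10): no conditioning environment matches → elsewhere allophone [b].
Occurrence 3 (position 15): word-finally → [p].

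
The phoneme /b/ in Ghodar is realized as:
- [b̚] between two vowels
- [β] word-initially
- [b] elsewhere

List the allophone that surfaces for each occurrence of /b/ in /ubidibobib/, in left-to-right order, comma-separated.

[b̚], [b̚], [b̚], [b]

Occurrence 1 (position 2): between two vowels → [b̚].
Occurrence 2 (position 6): between two vowels → [b̚].
Occurrence 3 (position 8): between two vowels → [b̚].
Occurrence 4 (position 10): no conditioning environment matches → elsewhere allophone [b].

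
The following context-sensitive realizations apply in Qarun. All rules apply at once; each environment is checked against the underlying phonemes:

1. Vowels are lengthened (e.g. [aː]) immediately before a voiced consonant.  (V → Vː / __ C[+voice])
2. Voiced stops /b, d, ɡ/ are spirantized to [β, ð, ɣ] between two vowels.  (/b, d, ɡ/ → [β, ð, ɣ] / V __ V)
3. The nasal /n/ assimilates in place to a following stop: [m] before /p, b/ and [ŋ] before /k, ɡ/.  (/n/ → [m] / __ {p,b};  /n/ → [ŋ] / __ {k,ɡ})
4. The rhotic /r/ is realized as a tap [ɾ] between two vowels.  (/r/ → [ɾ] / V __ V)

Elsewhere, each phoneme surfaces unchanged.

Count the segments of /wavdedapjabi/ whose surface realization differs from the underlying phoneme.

Segments that undergo a rule: /a/ → [aː] (rule 1); /e/ → [eː] (rule 1); /d/ → [ð] (rule 2); /a/ → [aː] (rule 1); /b/ → [β] (rule 2).
All other segments surface unchanged.

5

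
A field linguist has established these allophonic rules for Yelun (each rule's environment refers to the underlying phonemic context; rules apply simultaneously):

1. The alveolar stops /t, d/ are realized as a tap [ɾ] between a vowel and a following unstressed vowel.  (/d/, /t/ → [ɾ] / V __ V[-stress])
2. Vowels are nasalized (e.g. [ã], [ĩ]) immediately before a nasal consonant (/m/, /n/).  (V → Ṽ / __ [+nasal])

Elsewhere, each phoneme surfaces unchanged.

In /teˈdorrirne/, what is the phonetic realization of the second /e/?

[e]

/e/ (word-final): rule 2 targets it, but not before a nasal consonant → unchanged [e].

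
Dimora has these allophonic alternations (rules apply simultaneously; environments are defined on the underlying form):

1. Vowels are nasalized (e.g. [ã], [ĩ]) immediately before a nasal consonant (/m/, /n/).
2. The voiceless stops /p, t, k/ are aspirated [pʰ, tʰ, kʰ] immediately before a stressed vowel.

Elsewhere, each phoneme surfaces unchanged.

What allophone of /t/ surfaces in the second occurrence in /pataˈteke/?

[tʰ]

/t/ (between /a/ and /e/): immediately before a stressed vowel, so rule 2 applies → [tʰ].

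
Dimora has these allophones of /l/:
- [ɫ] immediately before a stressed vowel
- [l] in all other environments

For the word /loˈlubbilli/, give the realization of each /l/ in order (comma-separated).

[l], [ɫ], [l], [l]

Occurrence 1 (position 1): no conditioning environment matches → elsewhere allophone [l].
Occurrence 2 (position 3): immediately before a stressed vowel → [ɫ].
Occurrence 3 (position 8): no conditioning environment matches → elsewhere allophone [l].
Occurrence 4 (position 9): no conditioning environment matches → elsewhere allophone [l].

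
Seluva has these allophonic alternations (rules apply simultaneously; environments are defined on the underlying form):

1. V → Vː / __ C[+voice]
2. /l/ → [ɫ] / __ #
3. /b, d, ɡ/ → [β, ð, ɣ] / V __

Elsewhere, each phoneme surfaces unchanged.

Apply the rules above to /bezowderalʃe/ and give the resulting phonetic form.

/b/ (word-initial): rule 3 targets it, but not immediately after a vowel → unchanged [b].
/e/ (between /b/ and /z/): before a voiced consonant, so rule 1 applies → [eː].
/o/ meets the environment for rule 1 (before a voiced consonant) → [oː].
/d/ — between /w/ and /e/; rule 3 does not apply here → [d].
/e/ meets the environment for rule 1 (before a voiced consonant) → [eː].
/a/ — between /r/ and /l/, before a voiced consonant — surfaces as [aː] (rule 1).
/l/ — between /a/ and /ʃ/; rule 2 does not apply here → [l].
/e/ (word-final): rule 1 targets it, but not before a voiced consonant → unchanged [e].

[beːzoːwdeːraːlʃe]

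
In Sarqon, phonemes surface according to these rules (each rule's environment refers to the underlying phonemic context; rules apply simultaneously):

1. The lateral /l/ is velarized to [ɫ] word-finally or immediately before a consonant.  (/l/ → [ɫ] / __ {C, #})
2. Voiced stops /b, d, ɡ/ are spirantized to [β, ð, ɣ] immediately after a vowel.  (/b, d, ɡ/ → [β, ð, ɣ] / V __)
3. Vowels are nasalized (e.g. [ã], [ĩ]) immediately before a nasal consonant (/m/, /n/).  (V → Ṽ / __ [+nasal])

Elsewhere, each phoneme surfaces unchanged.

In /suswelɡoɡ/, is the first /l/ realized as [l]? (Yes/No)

Rule 1 applies to /l/ (between /e/ and /ɡ/: word-finally or immediately before a consonant) → [ɫ].
The actual realization is [ɫ], not [l].

No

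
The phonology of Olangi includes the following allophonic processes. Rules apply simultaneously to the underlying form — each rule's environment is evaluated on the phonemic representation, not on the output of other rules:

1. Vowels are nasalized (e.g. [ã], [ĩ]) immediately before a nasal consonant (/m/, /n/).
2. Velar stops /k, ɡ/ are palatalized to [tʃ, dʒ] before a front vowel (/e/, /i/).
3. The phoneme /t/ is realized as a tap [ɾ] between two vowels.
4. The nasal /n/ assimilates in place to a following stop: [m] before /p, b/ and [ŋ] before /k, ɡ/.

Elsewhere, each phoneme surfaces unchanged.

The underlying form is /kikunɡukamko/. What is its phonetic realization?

[tʃikũŋɡukãmko]

Rule 2 applies to /k/ (word-initial: before a front vowel) → [tʃ].
/i/ — between /k/ and /k/; rule 1 does not apply here → [i].
/k/ (between /i/ and /u/) is in the target of rule 2 but the environment (before a front vowel) is not met → [k].
/u/ (between /k/ and /n/) occurs before a nasal consonant → [ũ] by rule 1.
/n/ meets the environment for rule 4 (before a labial or velar stop) → [ŋ].
/ɡ/ (between /n/ and /u/) fails the environment for rule 2, so it stays [ɡ].
/u/ (between /ɡ/ and /k/) is in the target of rule 1 but the environment (before a nasal consonant) is not met → [u].
/k/ (between /u/ and /a/) is in the target of rule 2 but the environment (before a front vowel) is not met → [k].
Rule 1 applies to /a/ (between /k/ and /m/: before a nasal consonant) → [ã].
/m/ stays [m].
/k/ (between /m/ and /o/) fails the environment for rule 2, so it stays [k].
/o/ (word-final) is in the target of rule 1 but the environment (before a nasal consonant) is not met → [o].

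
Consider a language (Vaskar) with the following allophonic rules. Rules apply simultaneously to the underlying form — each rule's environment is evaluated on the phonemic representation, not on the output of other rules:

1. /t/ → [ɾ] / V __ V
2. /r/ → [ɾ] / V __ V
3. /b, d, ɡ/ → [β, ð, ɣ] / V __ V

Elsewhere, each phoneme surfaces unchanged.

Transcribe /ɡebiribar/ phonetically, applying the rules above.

[ɡeβiɾiβar]

/ɡ/ (word-initial) is in the target of rule 3 but the environment (between two vowels) is not met → [ɡ].
/e/ stays [e].
/b/ (between /e/ and /i/) occurs between two vowels → [β] by rule 3.
/i/ — not in any rule's target class → [i].
Rule 2 applies to /r/ (between /i/ and /i/: between two vowels) → [ɾ].
/i/ (between /r/ and /b/): no rule targets it → [i].
/b/ meets the environment for rule 3 (between two vowels) → [β].
/a/ stays [a].
/r/ (word-final) is in the target of rule 2 but the environment (between two vowels) is not met → [r].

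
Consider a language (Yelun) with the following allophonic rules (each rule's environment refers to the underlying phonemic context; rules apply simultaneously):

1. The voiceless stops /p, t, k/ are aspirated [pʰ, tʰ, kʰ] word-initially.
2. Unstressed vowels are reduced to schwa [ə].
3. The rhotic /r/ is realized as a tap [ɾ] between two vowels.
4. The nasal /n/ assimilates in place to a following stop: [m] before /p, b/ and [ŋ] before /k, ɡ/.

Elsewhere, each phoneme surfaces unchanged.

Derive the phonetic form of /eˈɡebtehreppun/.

[əˈɡebtəhrəppən]

/e/ (word-initial): in an unstressed syllable, so rule 2 applies → [ə].
/ɡ/ (between /e/ and /e/): no rule targets it → [ɡ].
/e/ — between /ɡ/ and /b/; rule 2 does not apply here → [e].
/b/ — not in any rule's target class → [b].
/t/ (between /b/ and /e/) is in the target of rule 1 but the environment (word-initially) is not met → [t].
Rule 2 applies to /e/ (between /t/ and /h/: in an unstressed syllable) → [ə].
/h/ (between /e/ and /r/) is unaffected → [h].
/r/ — between /h/ and /e/; rule 3 does not apply here → [r].
/e/ (between /r/ and /p/): in an unstressed syllable, so rule 2 applies → [ə].
/p/ (between /e/ and /p/) fails the environment for rule 1, so it stays [p].
/p/ — between /p/ and /u/; rule 1 does not apply here → [p].
/u/ (between /p/ and /n/): in an unstressed syllable, so rule 2 applies → [ə].
/n/ (word-final): rule 4 targets it, but not before a labial or velar stop → unchanged [n].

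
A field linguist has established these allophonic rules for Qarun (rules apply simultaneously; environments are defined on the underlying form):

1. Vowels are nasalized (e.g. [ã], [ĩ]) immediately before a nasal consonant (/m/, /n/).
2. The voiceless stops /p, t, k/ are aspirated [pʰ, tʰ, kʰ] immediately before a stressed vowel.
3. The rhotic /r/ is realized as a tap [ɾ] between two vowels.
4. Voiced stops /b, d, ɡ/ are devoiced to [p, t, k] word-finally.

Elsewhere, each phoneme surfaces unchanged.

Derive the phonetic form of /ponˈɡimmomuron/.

/p/ (word-initial) fails the environment for rule 2, so it stays [p].
/o/ (between /p/ and /n/) occurs before a nasal consonant → [õ] by rule 1.
/n/ (between /o/ and /ɡ/): no rule targets it → [n].
/ɡ/ (between /n/ and /i/) is in the target of rule 4 but the environment (word-finally) is not met → [ɡ].
/i/ meets the environment for rule 1 (before a nasal consonant) → [ĩ].
/m/ (between /i/ and /m/) is unaffected → [m].
/m/ — not in any rule's target class → [m].
/o/ (between /m/ and /m/): before a nasal consonant, so rule 1 applies → [õ].
/m/ (between /o/ and /u/): no rule targets it → [m].
/u/ — between /m/ and /r/; rule 1 does not apply here → [u].
/r/ (between /u/ and /o/): between two vowels, so rule 3 applies → [ɾ].
/o/ (between /r/ and /n/): before a nasal consonant, so rule 1 applies → [õ].
/n/ stays [n].

[põnˈɡĩmmõmuɾõn]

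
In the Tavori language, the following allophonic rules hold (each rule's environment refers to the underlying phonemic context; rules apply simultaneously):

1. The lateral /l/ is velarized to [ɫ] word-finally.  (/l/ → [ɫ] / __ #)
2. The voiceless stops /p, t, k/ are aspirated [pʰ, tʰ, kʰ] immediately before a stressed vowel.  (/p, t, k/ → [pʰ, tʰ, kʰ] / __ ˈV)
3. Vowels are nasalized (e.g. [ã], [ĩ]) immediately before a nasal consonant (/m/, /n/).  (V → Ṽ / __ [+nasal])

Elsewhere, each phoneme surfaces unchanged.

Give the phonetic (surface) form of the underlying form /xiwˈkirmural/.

/i/ (between /x/ and /w/) is in the target of rule 3 but the environment (before a nasal consonant) is not met → [i].
Rule 2 applies to /k/ (between /w/ and /i/: immediately before a stressed vowel) → [kʰ].
/i/ (between /k/ and /r/): rule 3 targets it, but not before a nasal consonant → unchanged [i].
/u/ (between /m/ and /r/): rule 3 targets it, but not before a nasal consonant → unchanged [u].
/a/ (between /r/ and /l/) is in the target of rule 3 but the environment (before a nasal consonant) is not met → [a].
/l/ — word-final, word-finally — surfaces as [ɫ] (rule 1).

[xiwˈkʰirmuraɫ]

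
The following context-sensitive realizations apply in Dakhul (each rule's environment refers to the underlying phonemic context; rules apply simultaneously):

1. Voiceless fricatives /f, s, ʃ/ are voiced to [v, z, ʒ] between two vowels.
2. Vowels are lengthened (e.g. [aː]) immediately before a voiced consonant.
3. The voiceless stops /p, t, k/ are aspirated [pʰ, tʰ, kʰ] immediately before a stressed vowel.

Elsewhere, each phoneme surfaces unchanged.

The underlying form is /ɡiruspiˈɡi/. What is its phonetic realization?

/ɡ/ (word-initial) is unaffected → [ɡ].
Rule 2 applies to /i/ (between /ɡ/ and /r/: before a voiced consonant) → [iː].
/r/ stays [r].
/u/ (between /r/ and /s/) fails the environment for rule 2, so it stays [u].
/s/ (between /u/ and /p/): rule 1 targets it, but not between two vowels → unchanged [s].
/p/ (between /s/ and /i/) fails the environment for rule 3, so it stays [p].
/i/ meets the environment for rule 2 (before a voiced consonant) → [iː].
/ɡ/ (between /i/ and /i/): no rule targets it → [ɡ].
/i/ (word-final): rule 2 targets it, but not before a voiced consonant → unchanged [i].

[ɡiːruspiːˈɡi]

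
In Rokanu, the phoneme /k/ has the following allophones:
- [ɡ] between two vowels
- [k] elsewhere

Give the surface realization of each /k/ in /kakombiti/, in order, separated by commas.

Occurrence 1 (position 1): no conditioning environment matches → elsewhere allophone [k].
Occurrence 2 (position 3): between two vowels → [ɡ].

[k], [ɡ]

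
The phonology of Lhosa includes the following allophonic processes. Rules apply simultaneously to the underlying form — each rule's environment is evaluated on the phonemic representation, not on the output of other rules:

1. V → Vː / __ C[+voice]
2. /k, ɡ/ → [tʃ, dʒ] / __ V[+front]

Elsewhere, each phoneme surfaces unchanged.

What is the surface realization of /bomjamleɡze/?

/b/ — not in any rule's target class → [b].
/o/ (between /b/ and /m/): before a voiced consonant, so rule 1 applies → [oː].
/m/ (between /o/ and /j/): no rule targets it → [m].
/j/ — not in any rule's target class → [j].
/a/ (between /j/ and /m/): before a voiced consonant, so rule 1 applies → [aː].
/m/ stays [m].
/l/ (between /m/ and /e/): no rule targets it → [l].
/e/ meets the environment for rule 1 (before a voiced consonant) → [eː].
/ɡ/ (between /e/ and /z/) fails the environment for rule 2, so it stays [ɡ].
/z/ (between /ɡ/ and /e/) is unaffected → [z].
/e/ (word-final) is in the target of rule 1 but the environment (before a voiced consonant) is not met → [e].

[boːmjaːmleːɡze]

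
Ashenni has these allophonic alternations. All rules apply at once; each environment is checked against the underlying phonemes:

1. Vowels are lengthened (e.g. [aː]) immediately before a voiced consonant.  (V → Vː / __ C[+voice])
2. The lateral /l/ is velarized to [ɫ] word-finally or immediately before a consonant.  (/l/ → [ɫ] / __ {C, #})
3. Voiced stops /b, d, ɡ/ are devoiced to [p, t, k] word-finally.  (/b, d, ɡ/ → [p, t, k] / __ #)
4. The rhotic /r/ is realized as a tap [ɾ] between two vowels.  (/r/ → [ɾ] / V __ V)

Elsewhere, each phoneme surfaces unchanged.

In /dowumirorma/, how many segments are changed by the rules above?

5

Segments that undergo a rule: /o/ → [oː] (rule 1); /u/ → [uː] (rule 1); /i/ → [iː] (rule 1); /r/ → [ɾ] (rule 4); /o/ → [oː] (rule 1).
All other segments surface unchanged.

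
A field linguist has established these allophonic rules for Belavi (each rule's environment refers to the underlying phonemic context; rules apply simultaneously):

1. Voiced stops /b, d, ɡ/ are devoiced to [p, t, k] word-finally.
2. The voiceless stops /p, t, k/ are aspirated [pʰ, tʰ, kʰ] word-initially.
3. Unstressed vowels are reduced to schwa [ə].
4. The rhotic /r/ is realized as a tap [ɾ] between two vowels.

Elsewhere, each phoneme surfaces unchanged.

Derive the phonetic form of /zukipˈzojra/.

[zəkəpˈzojrə]

/z/ (word-initial) is unaffected → [z].
/u/ meets the environment for rule 3 (in an unstressed syllable) → [ə].
/k/ (between /u/ and /i/) fails the environment for rule 2, so it stays [k].
/i/ meets the environment for rule 3 (in an unstressed syllable) → [ə].
/p/ (between /i/ and /z/) is in the target of rule 2 but the environment (word-initially) is not met → [p].
/z/ (between /p/ and /o/) is unaffected → [z].
/o/ (between /z/ and /j/) is in the target of rule 3 but the environment (in an unstressed syllable) is not met → [o].
/j/ stays [j].
/r/ (between /j/ and /a/): rule 4 targets it, but not between two vowels → unchanged [r].
/a/ (word-final): in an unstressed syllable, so rule 3 applies → [ə].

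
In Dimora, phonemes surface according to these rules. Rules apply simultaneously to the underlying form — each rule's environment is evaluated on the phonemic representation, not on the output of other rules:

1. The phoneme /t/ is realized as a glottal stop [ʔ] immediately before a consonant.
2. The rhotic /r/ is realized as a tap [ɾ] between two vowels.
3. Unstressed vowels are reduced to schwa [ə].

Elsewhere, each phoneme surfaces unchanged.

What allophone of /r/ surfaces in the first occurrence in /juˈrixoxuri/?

[ɾ]

/r/ (between /u/ and /i/) occurs between two vowels → [ɾ] by rule 2.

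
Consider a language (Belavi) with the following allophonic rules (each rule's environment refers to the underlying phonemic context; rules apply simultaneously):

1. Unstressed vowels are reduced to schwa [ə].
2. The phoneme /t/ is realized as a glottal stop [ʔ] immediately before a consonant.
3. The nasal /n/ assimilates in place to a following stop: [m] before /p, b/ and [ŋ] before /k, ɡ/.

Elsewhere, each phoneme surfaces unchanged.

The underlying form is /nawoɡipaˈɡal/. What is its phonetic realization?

[nəwəɡəpəˈɡal]

/n/ (word-initial): rule 3 targets it, but not before a labial or velar stop → unchanged [n].
/a/ (between /n/ and /w/) occurs in an unstressed syllable → [ə] by rule 1.
/o/ (between /w/ and /ɡ/) occurs in an unstressed syllable → [ə] by rule 1.
/i/ (between /ɡ/ and /p/) occurs in an unstressed syllable → [ə] by rule 1.
/a/ — between /p/ and /ɡ/, in an unstressed syllable — surfaces as [ə] (rule 1).
/a/ — between /ɡ/ and /l/; rule 1 does not apply here → [a].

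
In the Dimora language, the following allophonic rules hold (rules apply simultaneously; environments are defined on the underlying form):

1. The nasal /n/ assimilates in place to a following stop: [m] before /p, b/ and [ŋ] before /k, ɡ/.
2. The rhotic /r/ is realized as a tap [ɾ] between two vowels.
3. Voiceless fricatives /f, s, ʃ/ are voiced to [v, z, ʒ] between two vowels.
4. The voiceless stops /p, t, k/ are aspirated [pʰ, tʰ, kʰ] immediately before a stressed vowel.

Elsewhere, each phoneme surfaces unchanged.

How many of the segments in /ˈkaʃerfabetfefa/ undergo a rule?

3

Segments that undergo a rule: /k/ → [kʰ] (rule 4); /ʃ/ → [ʒ] (rule 3); /f/ → [v] (rule 3).
All other segments surface unchanged.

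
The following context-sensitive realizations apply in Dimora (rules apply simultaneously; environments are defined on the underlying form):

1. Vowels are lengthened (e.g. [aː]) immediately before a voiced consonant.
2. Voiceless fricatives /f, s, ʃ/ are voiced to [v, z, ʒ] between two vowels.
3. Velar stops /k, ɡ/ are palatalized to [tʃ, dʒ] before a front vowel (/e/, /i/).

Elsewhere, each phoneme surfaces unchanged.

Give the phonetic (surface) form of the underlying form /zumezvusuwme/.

/z/ stays [z].
/u/ (between /z/ and /m/) occurs before a voiced consonant → [uː] by rule 1.
/m/ stays [m].
/e/ meets the environment for rule 1 (before a voiced consonant) → [eː].
/z/ — not in any rule's target class → [z].
/v/ — not in any rule's target class → [v].
/u/ (between /v/ and /s/): rule 1 targets it, but not before a voiced consonant → unchanged [u].
/s/ (between /u/ and /u/): between two vowels, so rule 2 applies → [z].
/u/ (between /s/ and /w/) occurs before a voiced consonant → [uː] by rule 1.
/w/ stays [w].
/m/ — not in any rule's target class → [m].
/e/ (word-final) fails the environment for rule 1, so it stays [e].

[zuːmeːzvuzuːwme]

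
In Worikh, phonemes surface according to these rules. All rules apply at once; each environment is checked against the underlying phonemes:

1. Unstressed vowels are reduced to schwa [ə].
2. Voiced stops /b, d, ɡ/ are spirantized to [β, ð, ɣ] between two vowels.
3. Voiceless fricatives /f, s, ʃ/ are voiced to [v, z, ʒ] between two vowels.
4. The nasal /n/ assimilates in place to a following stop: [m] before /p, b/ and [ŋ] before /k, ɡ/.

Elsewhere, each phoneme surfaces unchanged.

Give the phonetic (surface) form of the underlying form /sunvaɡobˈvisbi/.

/s/ (word-initial): rule 3 targets it, but not between two vowels → unchanged [s].
/u/ meets the environment for rule 1 (in an unstressed syllable) → [ə].
/n/ — between /u/ and /v/; rule 4 does not apply here → [n].
Rule 1 applies to /a/ (between /v/ and /ɡ/: in an unstressed syllable) → [ə].
/ɡ/ meets the environment for rule 2 (between two vowels) → [ɣ].
/o/ meets the environment for rule 1 (in an unstressed syllable) → [ə].
/b/ — between /o/ and /v/; rule 2 does not apply here → [b].
/i/ (between /v/ and /s/): rule 1 targets it, but not in an unstressed syllable → unchanged [i].
/s/ (between /i/ and /b/) is in the target of rule 3 but the environment (between two vowels) is not met → [s].
/b/ — between /s/ and /i/; rule 2 does not apply here → [b].
/i/ (word-final) occurs in an unstressed syllable → [ə] by rule 1.

[sənvəɣəbˈvisbə]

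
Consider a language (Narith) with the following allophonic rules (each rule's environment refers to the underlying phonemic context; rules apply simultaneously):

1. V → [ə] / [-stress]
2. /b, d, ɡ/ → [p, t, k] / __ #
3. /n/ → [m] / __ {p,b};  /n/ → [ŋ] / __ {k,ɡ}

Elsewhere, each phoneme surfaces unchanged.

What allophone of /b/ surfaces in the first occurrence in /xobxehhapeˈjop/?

/b/ (between /o/ and /x/): rule 2 targets it, but not word-finally → unchanged [b].

[b]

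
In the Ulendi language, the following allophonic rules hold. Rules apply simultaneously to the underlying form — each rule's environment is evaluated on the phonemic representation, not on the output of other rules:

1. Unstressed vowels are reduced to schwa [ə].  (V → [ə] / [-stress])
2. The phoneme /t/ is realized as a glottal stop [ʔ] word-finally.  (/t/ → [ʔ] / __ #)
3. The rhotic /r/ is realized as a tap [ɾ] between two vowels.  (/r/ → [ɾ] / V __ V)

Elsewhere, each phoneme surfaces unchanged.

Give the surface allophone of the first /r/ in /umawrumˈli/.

[r]

/r/ (between /w/ and /u/) fails the environment for rule 3, so it stays [r].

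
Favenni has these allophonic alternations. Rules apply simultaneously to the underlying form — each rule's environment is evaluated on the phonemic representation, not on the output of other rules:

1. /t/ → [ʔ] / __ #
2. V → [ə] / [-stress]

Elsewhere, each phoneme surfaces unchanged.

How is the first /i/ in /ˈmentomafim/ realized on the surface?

[ə]

Rule 2 applies to /i/ (between /f/ and /m/: in an unstressed syllable) → [ə].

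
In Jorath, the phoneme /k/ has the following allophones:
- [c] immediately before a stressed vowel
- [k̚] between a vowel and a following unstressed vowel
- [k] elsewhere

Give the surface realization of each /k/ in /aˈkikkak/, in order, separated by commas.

Occurrence 1 (position 2): immediately before a stressed vowel → [c].
Occurrence 2 (position 4): no conditioning environment matches → elsewhere allophone [k].
Occurrence 3 (position 5): no conditioning environment matches → elsewhere allophone [k].
Occurrence 4 (position 7): no conditioning environment matches → elsewhere allophone [k].

[c], [k], [k], [k]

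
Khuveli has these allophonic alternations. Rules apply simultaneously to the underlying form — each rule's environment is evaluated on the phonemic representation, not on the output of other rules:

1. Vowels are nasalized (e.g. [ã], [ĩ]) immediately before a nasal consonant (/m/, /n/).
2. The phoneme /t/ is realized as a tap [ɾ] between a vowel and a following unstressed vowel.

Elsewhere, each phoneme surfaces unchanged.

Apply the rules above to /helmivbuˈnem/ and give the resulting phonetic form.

/h/ (word-initial) is unaffected → [h].
/e/ (between /h/ and /l/): rule 1 targets it, but not before a nasal consonant → unchanged [e].
/l/ — not in any rule's target class → [l].
/m/ — not in any rule's target class → [m].
/i/ — between /m/ and /v/; rule 1 does not apply here → [i].
/v/ stays [v].
/b/ (between /v/ and /u/) is unaffected → [b].
/u/ — between /b/ and /n/, before a nasal consonant — surfaces as [ũ] (rule 1).
/n/ (between /u/ and /e/) is unaffected → [n].
Rule 1 applies to /e/ (between /n/ and /m/: before a nasal consonant) → [ẽ].
/m/ stays [m].

[helmivbũˈnẽm]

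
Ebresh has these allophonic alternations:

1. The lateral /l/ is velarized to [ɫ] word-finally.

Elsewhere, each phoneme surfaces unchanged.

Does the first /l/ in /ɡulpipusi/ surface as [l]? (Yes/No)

/l/ (between /u/ and /p/) fails the environment for rule 1, so it stays [l].
The actual realization is [l], which matches [l].

Yes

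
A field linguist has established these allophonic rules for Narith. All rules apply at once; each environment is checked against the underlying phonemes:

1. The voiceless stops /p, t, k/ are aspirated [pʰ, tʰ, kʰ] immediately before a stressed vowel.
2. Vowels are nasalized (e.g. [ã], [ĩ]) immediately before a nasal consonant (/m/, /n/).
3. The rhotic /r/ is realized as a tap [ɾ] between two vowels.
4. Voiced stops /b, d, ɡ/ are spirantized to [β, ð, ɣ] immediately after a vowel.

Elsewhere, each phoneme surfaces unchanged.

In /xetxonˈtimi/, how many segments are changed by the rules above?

Segments that undergo a rule: /o/ → [õ] (rule 2); /t/ → [tʰ] (rule 1); /i/ → [ĩ] (rule 2).
All other segments surface unchanged.

3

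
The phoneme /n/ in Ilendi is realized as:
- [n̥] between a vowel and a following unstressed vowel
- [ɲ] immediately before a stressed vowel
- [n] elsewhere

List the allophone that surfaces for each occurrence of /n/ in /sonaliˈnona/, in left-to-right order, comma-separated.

[n̥], [ɲ], [n̥]

Occurrence 1 (position 3): between a vowel and a following unstressed vowel → [n̥].
Occurrence 2 (position 7): immediately before a stressed vowel → [ɲ].
Occurrence 3 (position 9): between a vowel and a following unstressed vowel → [n̥].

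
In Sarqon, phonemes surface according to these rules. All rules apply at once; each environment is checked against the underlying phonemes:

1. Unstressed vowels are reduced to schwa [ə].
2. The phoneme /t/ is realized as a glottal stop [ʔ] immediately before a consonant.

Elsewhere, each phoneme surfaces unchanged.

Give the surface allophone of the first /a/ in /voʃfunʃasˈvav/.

/a/ meets the environment for rule 1 (in an unstressed syllable) → [ə].

[ə]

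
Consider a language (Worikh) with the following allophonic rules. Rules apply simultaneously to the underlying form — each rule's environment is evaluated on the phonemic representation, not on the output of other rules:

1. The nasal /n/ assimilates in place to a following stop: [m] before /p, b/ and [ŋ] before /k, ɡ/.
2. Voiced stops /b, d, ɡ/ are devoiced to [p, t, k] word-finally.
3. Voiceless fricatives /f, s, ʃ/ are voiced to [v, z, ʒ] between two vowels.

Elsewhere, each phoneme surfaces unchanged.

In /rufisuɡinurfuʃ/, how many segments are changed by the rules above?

Segments that undergo a rule: /f/ → [v] (rule 3); /s/ → [z] (rule 3).
All other segments surface unchanged.

2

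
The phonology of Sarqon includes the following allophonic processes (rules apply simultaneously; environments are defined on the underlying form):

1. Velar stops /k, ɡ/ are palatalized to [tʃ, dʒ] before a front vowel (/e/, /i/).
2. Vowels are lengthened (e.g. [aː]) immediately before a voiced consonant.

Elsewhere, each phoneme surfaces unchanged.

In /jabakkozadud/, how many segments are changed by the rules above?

4

Segments that undergo a rule: /a/ → [aː] (rule 2); /o/ → [oː] (rule 2); /a/ → [aː] (rule 2); /u/ → [uː] (rule 2).
All other segments surface unchanged.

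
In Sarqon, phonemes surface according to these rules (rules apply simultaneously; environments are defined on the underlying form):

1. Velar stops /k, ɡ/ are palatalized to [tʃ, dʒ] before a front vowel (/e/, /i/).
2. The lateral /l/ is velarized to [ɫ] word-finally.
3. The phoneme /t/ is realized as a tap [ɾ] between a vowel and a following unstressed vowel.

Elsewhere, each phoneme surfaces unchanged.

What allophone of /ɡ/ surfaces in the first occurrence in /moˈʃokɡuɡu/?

/ɡ/ (between /k/ and /u/) fails the environment for rule 1, so it stays [ɡ].

[ɡ]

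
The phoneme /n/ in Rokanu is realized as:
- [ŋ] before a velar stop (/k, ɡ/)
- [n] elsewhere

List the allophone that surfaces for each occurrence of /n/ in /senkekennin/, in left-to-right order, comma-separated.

[ŋ], [n], [n], [n]

Occurrence 1 (position 3): before a velar stop → [ŋ].
Occurrence 2 (position 8): no conditioning environment matches → elsewhere allophone [n].
Occurrence 3 (position 9): no conditioning environment matches → elsewhere allophone [n].
Occurrence 4 (position 11): no conditioning environment matches → elsewhere allophone [n].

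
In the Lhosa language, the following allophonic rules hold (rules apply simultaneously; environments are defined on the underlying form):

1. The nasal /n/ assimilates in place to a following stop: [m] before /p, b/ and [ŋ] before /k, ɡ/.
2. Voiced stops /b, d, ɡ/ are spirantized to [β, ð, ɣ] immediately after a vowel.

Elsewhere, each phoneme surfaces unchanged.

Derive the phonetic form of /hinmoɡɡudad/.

/h/ (word-initial) is unaffected → [h].
/i/ stays [i].
/n/ (between /i/ and /m/) fails the environment for rule 1, so it stays [n].
/m/ stays [m].
/o/ — not in any rule's target class → [o].
/ɡ/ (between /o/ and /ɡ/) occurs immediately after a vowel → [ɣ] by rule 2.
/ɡ/ — between /ɡ/ and /u/; rule 2 does not apply here → [ɡ].
/u/ (between /ɡ/ and /d/): no rule targets it → [u].
/d/ — between /u/ and /a/, immediately after a vowel — surfaces as [ð] (rule 2).
/a/ stays [a].
/d/ (word-final): immediately after a vowel, so rule 2 applies → [ð].

[hinmoɣɡuðað]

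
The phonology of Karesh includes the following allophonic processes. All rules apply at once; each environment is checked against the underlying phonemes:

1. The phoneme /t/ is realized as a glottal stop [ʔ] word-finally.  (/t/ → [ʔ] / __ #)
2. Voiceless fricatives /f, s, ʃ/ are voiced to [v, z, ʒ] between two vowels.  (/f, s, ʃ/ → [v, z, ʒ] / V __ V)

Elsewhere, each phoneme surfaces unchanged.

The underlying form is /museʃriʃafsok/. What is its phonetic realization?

[muzeʃriʒafsok]

/m/ stays [m].
/u/ (between /m/ and /s/): no rule targets it → [u].
Rule 2 applies to /s/ (between /u/ and /e/: between two vowels) → [z].
/e/ — not in any rule's target class → [e].
/ʃ/ (between /e/ and /r/) fails the environment for rule 2, so it stays [ʃ].
/r/ (between /ʃ/ and /i/): no rule targets it → [r].
/i/ — not in any rule's target class → [i].
Rule 2 applies to /ʃ/ (between /i/ and /a/: between two vowels) → [ʒ].
/a/ (between /ʃ/ and /f/) is unaffected → [a].
/f/ (between /a/ and /s/): rule 2 targets it, but not between two vowels → unchanged [f].
/s/ (between /f/ and /o/) fails the environment for rule 2, so it stays [s].
/o/ stays [o].
/k/ (word-final) is unaffected → [k].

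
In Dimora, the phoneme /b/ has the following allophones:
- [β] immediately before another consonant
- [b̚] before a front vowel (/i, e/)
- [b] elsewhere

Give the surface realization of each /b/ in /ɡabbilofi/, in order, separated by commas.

[β], [b̚]

Occurrence 1 (position 3): immediately before another consonant → [β].
Occurrence 2 (position 4): before a front vowel (/i, e/) → [b̚].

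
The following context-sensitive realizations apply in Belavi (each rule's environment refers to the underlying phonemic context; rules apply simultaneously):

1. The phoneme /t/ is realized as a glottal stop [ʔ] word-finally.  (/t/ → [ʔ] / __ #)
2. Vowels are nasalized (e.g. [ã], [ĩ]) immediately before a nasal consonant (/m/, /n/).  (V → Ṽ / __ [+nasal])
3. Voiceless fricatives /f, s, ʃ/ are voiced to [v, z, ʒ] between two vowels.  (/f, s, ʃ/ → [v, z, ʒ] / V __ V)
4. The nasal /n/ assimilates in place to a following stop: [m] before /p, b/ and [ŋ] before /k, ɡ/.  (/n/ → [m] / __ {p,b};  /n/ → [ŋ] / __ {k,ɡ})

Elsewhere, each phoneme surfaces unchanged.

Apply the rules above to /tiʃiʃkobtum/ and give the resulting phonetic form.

/t/ (word-initial) fails the environment for rule 1, so it stays [t].
/i/ — between /t/ and /ʃ/; rule 2 does not apply here → [i].
/ʃ/ (between /i/ and /i/) occurs between two vowels → [ʒ] by rule 3.
/i/ (between /ʃ/ and /ʃ/) fails the environment for rule 2, so it stays [i].
/ʃ/ — between /i/ and /k/; rule 3 does not apply here → [ʃ].
/k/ — not in any rule's target class → [k].
/o/ (between /k/ and /b/) fails the environment for rule 2, so it stays [o].
/b/ (between /o/ and /t/): no rule targets it → [b].
/t/ (between /b/ and /u/) is in the target of rule 1 but the environment (word-finally) is not met → [t].
/u/ — between /t/ and /m/, before a nasal consonant — surfaces as [ũ] (rule 2).
/m/ stays [m].

[tiʒiʃkobtũm]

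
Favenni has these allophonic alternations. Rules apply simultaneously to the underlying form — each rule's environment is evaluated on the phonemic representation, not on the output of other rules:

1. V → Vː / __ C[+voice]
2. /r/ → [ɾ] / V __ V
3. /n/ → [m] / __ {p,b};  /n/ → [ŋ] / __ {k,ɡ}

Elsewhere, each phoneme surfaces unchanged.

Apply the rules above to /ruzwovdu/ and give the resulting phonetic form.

/r/ (word-initial): rule 2 targets it, but not between two vowels → unchanged [r].
/u/ — between /r/ and /z/, before a voiced consonant — surfaces as [uː] (rule 1).
/z/ (between /u/ and /w/): no rule targets it → [z].
/w/ — not in any rule's target class → [w].
/o/ — between /w/ and /v/, before a voiced consonant — surfaces as [oː] (rule 1).
/v/ — not in any rule's target class → [v].
/d/ (between /v/ and /u/) is unaffected → [d].
/u/ (word-final): rule 1 targets it, but not before a voiced consonant → unchanged [u].

[ruːzwoːvdu]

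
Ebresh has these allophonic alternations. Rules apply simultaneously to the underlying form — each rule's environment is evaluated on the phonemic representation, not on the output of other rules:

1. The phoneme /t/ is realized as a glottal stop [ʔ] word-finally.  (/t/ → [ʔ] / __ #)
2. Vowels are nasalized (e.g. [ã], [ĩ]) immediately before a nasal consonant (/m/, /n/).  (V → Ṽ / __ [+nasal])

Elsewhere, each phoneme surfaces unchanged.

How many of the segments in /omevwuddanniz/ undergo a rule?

2

Segments that undergo a rule: /o/ → [õ] (rule 2); /a/ → [ã] (rule 2).
All other segments surface unchanged.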